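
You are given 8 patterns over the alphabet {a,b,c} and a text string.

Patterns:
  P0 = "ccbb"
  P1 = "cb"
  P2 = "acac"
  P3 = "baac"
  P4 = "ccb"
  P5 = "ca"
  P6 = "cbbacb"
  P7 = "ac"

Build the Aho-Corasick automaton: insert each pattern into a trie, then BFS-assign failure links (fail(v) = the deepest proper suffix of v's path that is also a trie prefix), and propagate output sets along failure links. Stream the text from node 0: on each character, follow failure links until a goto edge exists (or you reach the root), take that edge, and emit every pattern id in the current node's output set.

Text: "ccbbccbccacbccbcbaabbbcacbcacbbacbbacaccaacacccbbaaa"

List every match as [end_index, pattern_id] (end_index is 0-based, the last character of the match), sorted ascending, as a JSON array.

Build automaton:
Trie nodes:
  n0 'ε': a→6 b→10 c→1
  n1 'c': a→14 b→5 c→2
  n2 'cc': b→3
  n3 'ccb': b→4  ←P4
  n4 'ccbb': ·  ←P0
  n5 'cb': b→15  ←P1
  n6 'a': c→7
  n7 'ac': a→8  ←P7
  n8 'aca': c→9
  n9 'acac': ·  ←P2
  n10 'b': a→11
  n11 'ba': a→12
  n12 'baa': c→13
  n13 'baac': ·  ←P3
  n14 'ca': ·  ←P5
  n15 'cbb': a→16
  n16 'cbba': c→17
  n17 'cbbac': b→18
  n18 'cbbacb': ·  ←P6

Failure links (BFS by depth):
  n1('c'): parent n0 fail=0; on 'c' 0 → fail=0;  out ∅∪∅=∅
  n6('a'): parent n0 fail=0; on 'a' 0 → fail=0;  out ∅∪∅=∅
  n10('b'): parent n0 fail=0; on 'b' 0 → fail=0;  out ∅∪∅=∅
  n2('cc'): parent n1 fail=0; on 'c' 0 → fail=1;  out ∅∪∅=∅
  n5('cb'): parent n1 fail=0; on 'b' 0 → fail=10;  out {1}∪∅={1}
  n7('ac'): parent n6 fail=0; on 'c' 0 → fail=1;  out {7}∪∅={7}
  n11('ba'): parent n10 fail=0; on 'a' 0 → fail=6;  out ∅∪∅=∅
  n14('ca'): parent n1 fail=0; on 'a' 0 → fail=6;  out {5}∪∅={5}
  n3('ccb'): parent n2 fail=1; on 'b' 1 → fail=5;  out {4}∪{1}={1,4}
  n8('aca'): parent n7 fail=1; on 'a' 1 → fail=14;  out ∅∪{5}={5}
  n12('baa'): parent n11 fail=6; on 'a' 6→0 → fail=6;  out ∅∪∅=∅
  n15('cbb'): parent n5 fail=10; on 'b' 10→0 → fail=10;  out ∅∪∅=∅
  n4('ccbb'): parent n3 fail=5; on 'b' 5 → fail=15;  out {0}∪∅={0}
  n9('acac'): parent n8 fail=14; on 'c' 14→6 → fail=7;  out {2}∪{7}={2,7}
  n13('baac'): parent n12 fail=6; on 'c' 6 → fail=7;  out {3}∪{7}={3,7}
  n16('cbba'): parent n15 fail=10; on 'a' 10 → fail=11;  out ∅∪∅=∅
  n17('cbbac'): parent n16 fail=11; on 'c' 11→6 → fail=7;  out ∅∪{7}={7}
  n18('cbbacb'): parent n17 fail=7; on 'b' 7→1 → fail=5;  out {6}∪{1}={1,6}

Run:
[0] read 'c'  n0⇒n1
[1] read 'c'  n1⇒n2
[2] read 'b'  n2⇒n3  ** P1@[1:2],P4@[0:2]
[3] read 'b'  n3⇒n4  ** P0@[0:3]
[4] read 'c'  n4⇒n1 (fail-walked)
[5] read 'c'  n1⇒n2
[6] read 'b'  n2⇒n3  ** P1@[5:6],P4@[4:6]
[7] read 'c'  n3⇒n1 (fail-walked)
[8] read 'c'  n1⇒n2
[9] read 'a'  n2⇒n14 (fail-walked)  ** P5@[8:9]
[10] read 'c'  n14⇒n7 (fail-walked)  ** P7@[9:10]
[11] read 'b'  n7⇒n5 (fail-walked)  ** P1@[10:11]
[12] read 'c'  n5⇒n1 (fail-walked)
[13] read 'c'  n1⇒n2
[14] read 'b'  n2⇒n3  ** P1@[13:14],P4@[12:14]
[15] read 'c'  n3⇒n1 (fail-walked)
[16] read 'b'  n1⇒n5  ** P1@[15:16]
[17] read 'a'  n5⇒n11 (fail-walked)
[18] read 'a'  n11⇒n12
[19] read 'b'  n12⇒n10 (fail-walked)
[20] read 'b'  n10⇒n10 (fail-walked)
[21] read 'b'  n10⇒n10 (fail-walked)
[22] read 'c'  n10⇒n1 (fail-walked)
[23] read 'a'  n1⇒n14  ** P5@[22:23]
[24] read 'c'  n14⇒n7 (fail-walked)  ** P7@[23:24]
[25] read 'b'  n7⇒n5 (fail-walked)  ** P1@[24:25]
[26] read 'c'  n5⇒n1 (fail-walked)
[27] read 'a'  n1⇒n14  ** P5@[26:27]
[28] read 'c'  n14⇒n7 (fail-walked)  ** P7@[27:28]
[29] read 'b'  n7⇒n5 (fail-walked)  ** P1@[28:29]
[30] read 'b'  n5⇒n15
[31] read 'a'  n15⇒n16
[32] read 'c'  n16⇒n17  ** P7@[31:32]
[33] read 'b'  n17⇒n18  ** P1@[32:33],P6@[28:33]
[34] read 'b'  n18⇒n15 (fail-walked)
[35] read 'a'  n15⇒n16
[36] read 'c'  n16⇒n17  ** P7@[35:36]
[37] read 'a'  n17⇒n8 (fail-walked)  ** P5@[36:37]
[38] read 'c'  n8⇒n9  ** P2@[35:38],P7@[37:38]
[39] read 'c'  n9⇒n2 (fail-walked)
[40] read 'a'  n2⇒n14 (fail-walked)  ** P5@[39:40]
[41] read 'a'  n14⇒n6 (fail-walked)
[42] read 'c'  n6⇒n7  ** P7@[41:42]
[43] read 'a'  n7⇒n8  ** P5@[42:43]
[44] read 'c'  n8⇒n9  ** P2@[41:44],P7@[43:44]
[45] read 'c'  n9⇒n2 (fail-walked)
[46] read 'c'  n2⇒n2 (fail-walked)
[47] read 'b'  n2⇒n3  ** P1@[46:47],P4@[45:47]
[48] read 'b'  n3⇒n4  ** P0@[45:48]
[49] read 'a'  n4⇒n16 (fail-walked)
[50] read 'a'  n16⇒n12 (fail-walked)
[51] read 'a'  n12⇒n6 (fail-walked)

Matches: [[2,1],[2,4],[3,0],[6,1],[6,4],[9,5],[10,7],[11,1],[14,1],[14,4],[16,1],[23,5],[24,7],[25,1],[27,5],[28,7],[29,1],[32,7],[33,1],[33,6],[36,7],[37,5],[38,2],[38,7],[40,5],[42,7],[43,5],[44,2],[44,7],[47,1],[47,4],[48,0]]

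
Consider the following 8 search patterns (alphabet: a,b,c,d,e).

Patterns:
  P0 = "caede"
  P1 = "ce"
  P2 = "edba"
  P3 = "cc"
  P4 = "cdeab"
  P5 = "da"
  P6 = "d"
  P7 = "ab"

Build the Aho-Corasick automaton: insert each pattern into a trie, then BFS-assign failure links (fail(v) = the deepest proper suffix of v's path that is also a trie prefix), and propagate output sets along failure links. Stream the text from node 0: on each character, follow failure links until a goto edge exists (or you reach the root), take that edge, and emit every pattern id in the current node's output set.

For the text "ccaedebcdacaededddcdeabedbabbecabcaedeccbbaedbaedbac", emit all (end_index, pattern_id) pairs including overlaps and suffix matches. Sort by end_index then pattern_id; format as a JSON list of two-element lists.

Build automaton:
Trie (insert patterns):
  n0 'ε': a→18 c→1 d→16 e→7
  n1 'c': a→2 c→11 d→12 e→6
  n2 'ca': e→3
  n3 'cae': d→4
  n4 'caed': e→5
  n5 'caede': ·  ←P0
  n6 'ce': ·  ←P1
  n7 'e': d→8
  n8 'ed': b→9
  n9 'edb': a→10
  n10 'edba': ·  ←P2
  n11 'cc': ·  ←P3
  n12 'cd': e→13
  n13 'cde': a→14
  n14 'cdea': b→15
  n15 'cdeab': ·  ←P4
  n16 'd': a→17  ←P6
  n17 'da': ·  ←P5
  n18 'a': b→19
  n19 'ab': ·  ←P7

BFS fail/out derivation:
  n1('c'): parent n0 fail=0; on 'c' 0 → fail=0;  out ∅∪∅=∅
  n7('e'): parent n0 fail=0; on 'e' 0 → fail=0;  out ∅∪∅=∅
  n16('d'): parent n0 fail=0; on 'd' 0 → fail=0;  out {6}∪∅={6}
  n18('a'): parent n0 fail=0; on 'a' 0 → fail=0;  out ∅∪∅=∅
  n2('ca'): parent n1 fail=0; on 'a' 0 → fail=18;  out ∅∪∅=∅
  n6('ce'): parent n1 fail=0; on 'e' 0 → fail=7;  out {1}∪∅={1}
  n8('ed'): parent n7 fail=0; on 'd' 0 → fail=16;  out ∅∪{6}={6}
  n11('cc'): parent n1 fail=0; on 'c' 0 → fail=1;  out {3}∪∅={3}
  n12('cd'): parent n1 fail=0; on 'd' 0 → fail=16;  out ∅∪{6}={6}
  n17('da'): parent n16 fail=0; on 'a' 0 → fail=18;  out {5}∪∅={5}
  n19('ab'): parent n18 fail=0; on 'b' 0 → fail=0;  out {7}∪∅={7}
  n3('cae'): parent n2 fail=18; on 'e' 18→0 → fail=7;  out ∅∪∅=∅
  n9('edb'): parent n8 fail=16; on 'b' 16→0 → fail=0;  out ∅∪∅=∅
  n13('cde'): parent n12 fail=16; on 'e' 16→0 → fail=7;  out ∅∪∅=∅
  n4('caed'): parent n3 fail=7; on 'd' 7 → fail=8;  out ∅∪{6}={6}
  n10('edba'): parent n9 fail=0; on 'a' 0 → fail=18;  out {2}∪∅={2}
  n14('cdea'): parent n13 fail=7; on 'a' 7→0 → fail=18;  out ∅∪∅=∅
  n5('caede'): parent n4 fail=8; on 'e' 8→16→0 → fail=7;  out {0}∪∅={0}
  n15('cdeab'): parent n14 fail=18; on 'b' 18 → fail=19;  out {4}∪{7}={4,7}

Run:
i=0 'c': node 0→1
i=1 'c': node 1→11  → match P3@[0:1]
i=2 'a': node 11→2 ·f
i=3 'e': node 2→3
i=4 'd': node 3→4  → match P6@[4:4]
i=5 'e': node 4→5  → match P0@[1:5]
i=6 'b': node 5→0 ·f
i=7 'c': node 0→1
i=8 'd': node 1→12  → match P6@[8:8]
i=9 'a': node 12→17 ·f  → match P5@[8:9]
i=10 'c': node 17→1 ·f
i=11 'a': node 1→2
i=12 'e': node 2→3
i=13 'd': node 3→4  → match P6@[13:13]
i=14 'e': node 4→5  → match P0@[10:14]
i=15 'd': node 5→8 ·f  → match P6@[15:15]
i=16 'd': node 8→16 ·f  → match P6@[16:16]
i=17 'd': node 16→16 ·f  → match P6@[17:17]
i=18 'c': node 16→1 ·f
i=19 'd': node 1→12  → match P6@[19:19]
i=20 'e': node 12→13
i=21 'a': node 13→14
i=22 'b': node 14→15  → match P4@[18:22],P7@[21:22]
i=23 'e': node 15→7 ·f
i=24 'd': node 7→8  → match P6@[24:24]
i=25 'b': node 8→9
i=26 'a': node 9→10  → match P2@[23:26]
i=27 'b': node 10→19 ·f  → match P7@[26:27]
i=28 'b': node 19→0 ·f
i=29 'e': node 0→7
i=30 'c': node 7→1 ·f
i=31 'a': node 1→2
i=32 'b': node 2→19 ·f  → match P7@[31:32]
i=33 'c': node 19→1 ·f
i=34 'a': node 1→2
i=35 'e': node 2→3
i=36 'd': node 3→4  → match P6@[36:36]
i=37 'e': node 4→5  → match P0@[33:37]
i=38 'c': node 5→1 ·f
i=39 'c': node 1→11  → match P3@[38:39]
i=40 'b': node 11→0 ·f
i=41 'b': node 0→0
i=42 'a': node 0→18
i=43 'e': node 18→7 ·f
i=44 'd': node 7→8  → match P6@[44:44]
i=45 'b': node 8→9
i=46 'a': node 9→10  → match P2@[43:46]
i=47 'e': node 10→7 ·f
i=48 'd': node 7→8  → match P6@[48:48]
i=49 'b': node 8→9
i=50 'a': node 9→10  → match P2@[47:50]
i=51 'c': node 10→1 ·f

All matches (sorted): [[1,3],[4,6],[5,0],[8,6],[9,5],[13,6],[14,0],[15,6],[16,6],[17,6],[19,6],[22,4],[22,7],[24,6],[26,2],[27,7],[32,7],[36,6],[37,0],[39,3],[44,6],[46,2],[48,6],[50,2]]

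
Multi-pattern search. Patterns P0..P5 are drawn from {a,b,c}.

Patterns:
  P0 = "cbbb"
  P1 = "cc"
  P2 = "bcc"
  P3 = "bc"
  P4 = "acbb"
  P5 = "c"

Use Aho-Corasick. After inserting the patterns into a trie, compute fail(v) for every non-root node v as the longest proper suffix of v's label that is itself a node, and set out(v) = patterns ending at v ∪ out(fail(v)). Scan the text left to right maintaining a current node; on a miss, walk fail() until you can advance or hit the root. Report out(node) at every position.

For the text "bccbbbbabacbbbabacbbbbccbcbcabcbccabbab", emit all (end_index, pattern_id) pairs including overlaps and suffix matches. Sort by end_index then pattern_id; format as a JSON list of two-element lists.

Construct AC machine:
Trie (insert patterns):
  0='ε' goto a→9 b→6 c→1
  1='c' goto b→2 c→5  ←P5
  2='cb' goto b→3
  3='cbb' goto b→4
  4='cbbb' goto ·  ←P0
  5='cc' goto ·  ←P1
  6='b' goto c→7
  7='bc' goto c→8  ←P3
  8='bcc' goto ·  ←P2
  9='a' goto c→10
  10='ac' goto b→11
  11='acb' goto b→12
  12='acbb' goto ·  ←P4

Failure links (BFS by depth):
  fail(1) 'c': from fail(0)=0 chase 'c': 0 ⇒ 0;  out={5}∪out(0)={5}
  fail(6) 'b': from fail(0)=0 chase 'b': 0 ⇒ 0;  out=∅∪out(0)=∅
  fail(9) 'a': from fail(0)=0 chase 'a': 0 ⇒ 0;  out=∅∪out(0)=∅
  fail(2) 'cb': from fail(1)=0 chase 'b': 0 ⇒ 6;  out=∅∪out(6)=∅
  fail(5) 'cc': from fail(1)=0 chase 'c': 0 ⇒ 1;  out={1}∪out(1)={1,5}
  fail(7) 'bc': from fail(6)=0 chase 'c': 0 ⇒ 1;  out={3}∪out(1)={3,5}
  fail(10) 'ac': from fail(9)=0 chase 'c': 0 ⇒ 1;  out=∅∪out(1)={5}
  fail(3) 'cbb': from fail(2)=6 chase 'b': 6→0 ⇒ 6;  out=∅∪out(6)=∅
  fail(8) 'bcc': from fail(7)=1 chase 'c': 1 ⇒ 5;  out={2}∪out(5)={1,2,5}
  fail(11) 'acb': from fail(10)=1 chase 'b': 1 ⇒ 2;  out=∅∪out(2)=∅
  fail(4) 'cbbb': from fail(3)=6 chase 'b': 6→0 ⇒ 6;  out={0}∪out(6)={0}
  fail(12) 'acbb': from fail(11)=2 chase 'b': 2 ⇒ 3;  out={4}∪out(3)={4}

Scan:
[0] read 'b'  n0⇒n6
[1] read 'c'  n6⇒n7  emit P3@[0:1],P5@[1:1]
[2] read 'c'  n7⇒n8  emit P1@[1:2],P2@[0:2],P5@[2:2]
[3] read 'b'  n8⇒n2 (via fail)
[4] read 'b'  n2⇒n3
[5] read 'b'  n3⇒n4  emit P0@[2:5]
[6] read 'b'  n4⇒n6 (via fail)
[7] read 'a'  n6⇒n9 (via fail)
[8] read 'b'  n9⇒n6 (via fail)
[9] read 'a'  n6⇒n9 (via fail)
[10] read 'c'  n9⇒n10  emit P5@[10:10]
[11] read 'b'  n10⇒n11
[12] read 'b'  n11⇒n12  emit P4@[9:12]
[13] read 'b'  n12⇒n4 (via fail)  emit P0@[10:13]
[14] read 'a'  n4⇒n9 (via fail)
[15] read 'b'  n9⇒n6 (via fail)
[16] read 'a'  n6⇒n9 (via fail)
[17] read 'c'  n9⇒n10  emit P5@[17:17]
[18] read 'b'  n10⇒n11
[19] read 'b'  n11⇒n12  emit P4@[16:19]
[20] read 'b'  n12⇒n4 (via fail)  emit P0@[17:20]
[21] read 'b'  n4⇒n6 (via fail)
[22] read 'c'  n6⇒n7  emit P3@[21:22],P5@[22:22]
[23] read 'c'  n7⇒n8  emit P1@[22:23],P2@[21:23],P5@[23:23]
[24] read 'b'  n8⇒n2 (via fail)
[25] read 'c'  n2⇒n7 (via fail)  emit P3@[24:25],P5@[25:25]
[26] read 'b'  n7⇒n2 (via fail)
[27] read 'c'  n2⇒n7 (via fail)  emit P3@[26:27],P5@[27:27]
[28] read 'a'  n7⇒n9 (via fail)
[29] read 'b'  n9⇒n6 (via fail)
[30] read 'c'  n6⇒n7  emit P3@[29:30],P5@[30:30]
[31] read 'b'  n7⇒n2 (via fail)
[32] read 'c'  n2⇒n7 (via fail)  emit P3@[31:32],P5@[32:32]
[33] read 'c'  n7⇒n8  emit P1@[32:33],P2@[31:33],P5@[33:33]
[34] read 'a'  n8⇒n9 (via fail)
[35] read 'b'  n9⇒n6 (via fail)
[36] read 'b'  n6⇒n6 (via fail)
[37] read 'a'  n6⇒n9 (via fail)
[38] read 'b'  n9⇒n6 (via fail)

Matches: [[1,3],[1,5],[2,1],[2,2],[2,5],[5,0],[10,5],[12,4],[13,0],[17,5],[19,4],[20,0],[22,3],[22,5],[23,1],[23,2],[23,5],[25,3],[25,5],[27,3],[27,5],[30,3],[30,5],[32,3],[32,5],[33,1],[33,2],[33,5]]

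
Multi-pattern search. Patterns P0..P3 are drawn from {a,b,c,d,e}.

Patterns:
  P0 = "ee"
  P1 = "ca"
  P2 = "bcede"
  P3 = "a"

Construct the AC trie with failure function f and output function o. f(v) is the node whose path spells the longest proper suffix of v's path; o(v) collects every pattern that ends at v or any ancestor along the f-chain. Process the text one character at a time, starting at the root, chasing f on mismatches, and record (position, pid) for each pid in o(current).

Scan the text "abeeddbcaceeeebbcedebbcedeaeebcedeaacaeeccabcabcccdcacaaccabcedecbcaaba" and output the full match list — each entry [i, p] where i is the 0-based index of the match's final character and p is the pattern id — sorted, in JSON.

Build:
Trie (insert patterns):
  n0 'ε': a→10 b→5 c→3 e→1
  n1 'e': e→2
  n2 'ee': ·  [P0 ends]
  n3 'c': a→4
  n4 'ca': ·  [P1 ends]
  n5 'b': c→6
  n6 'bc': e→7
  n7 'bce': d→8
  n8 'bced': e→9
  n9 'bcede': ·  [P2 ends]
  n10 'a': ·  [P3 ends]

BFS fail/out derivation:
  n1('e'): parent n0 fail=0; on 'e' 0 → fail=0;  out ∅∪∅=∅
  n3('c'): parent n0 fail=0; on 'c' 0 → fail=0;  out ∅∪∅=∅
  n5('b'): parent n0 fail=0; on 'b' 0 → fail=0;  out ∅∪∅=∅
  n10('a'): parent n0 fail=0; on 'a' 0 → fail=0;  out {3}∪∅={3}
  n2('ee'): parent n1 fail=0; on 'e' 0 → fail=1;  out {0}∪∅={0}
  n4('ca'): parent n3 fail=0; on 'a' 0 → fail=10;  out {1}∪{3}={1,3}
  n6('bc'): parent n5 fail=0; on 'c' 0 → fail=3;  out ∅∪∅=∅
  n7('bce'): parent n6 fail=3; on 'e' 3→0 → fail=1;  out ∅∪∅=∅
  n8('bced'): parent n7 fail=1; on 'd' 1→0 → fail=0;  out ∅∪∅=∅
  n9('bcede'): parent n8 fail=0; on 'e' 0 → fail=1;  out {2}∪∅={2}

Scan:
pos 0 'a': at 10  emit P3@[0:0]
pos 1 'b': at 5 ·f
pos 2 'e': at 1 ·f
pos 3 'e': at 2  emit P0@[2:3]
pos 4 'd': at 0 ·f
pos 5 'd': at 0
pos 6 'b': at 5
pos 7 'c': at 6
pos 8 'a': at 4 ·f  emit P1@[7:8],P3@[8:8]
pos 9 'c': at 3 ·f
pos 10 'e': at 1 ·f
pos 11 'e': at 2  emit P0@[10:11]
pos 12 'e': at 2 ·f  emit P0@[11:12]
pos 13 'e': at 2 ·f  emit P0@[12:13]
pos 14 'b': at 5 ·f
pos 15 'b': at 5 ·f
pos 16 'c': at 6
pos 17 'e': at 7
pos 18 'd': at 8
pos 19 'e': at 9  emit P2@[15:19]
pos 20 'b': at 5 ·f
pos 21 'b': at 5 ·f
pos 22 'c': at 6
pos 23 'e': at 7
pos 24 'd': at 8
pos 25 'e': at 9  emit P2@[21:25]
pos 26 'a': at 10 ·f  emit P3@[26:26]
pos 27 'e': at 1 ·f
pos 28 'e': at 2  emit P0@[27:28]
pos 29 'b': at 5 ·f
pos 30 'c': at 6
pos 31 'e': at 7
pos 32 'd': at 8
pos 33 'e': at 9  emit P2@[29:33]
pos 34 'a': at 10 ·f  emit P3@[34:34]
pos 35 'a': at 10 ·f  emit P3@[35:35]
pos 36 'c': at 3 ·f
pos 37 'a': at 4  emit P1@[36:37],P3@[37:37]
pos 38 'e': at 1 ·f
pos 39 'e': at 2  emit P0@[38:39]
pos 40 'c': at 3 ·f
pos 41 'c': at 3 ·f
pos 42 'a': at 4  emit P1@[41:42],P3@[42:42]
pos 43 'b': at 5 ·f
pos 44 'c': at 6
pos 45 'a': at 4 ·f  emit P1@[44:45],P3@[45:45]
pos 46 'b': at 5 ·f
pos 47 'c': at 6
pos 48 'c': at 3 ·f
pos 49 'c': at 3 ·f
pos 50 'd': at 0 ·f
pos 51 'c': at 3
pos 52 'a': at 4  emit P1@[51:52],P3@[52:52]
pos 53 'c': at 3 ·f
pos 54 'a': at 4  emit P1@[53:54],P3@[54:54]
pos 55 'a': at 10 ·f  emit P3@[55:55]
pos 56 'c': at 3 ·f
pos 57 'c': at 3 ·f
pos 58 'a': at 4  emit P1@[57:58],P3@[58:58]
pos 59 'b': at 5 ·f
pos 60 'c': at 6
pos 61 'e': at 7
pos 62 'd': at 8
pos 63 'e': at 9  emit P2@[59:63]
pos 64 'c': at 3 ·f
pos 65 'b': at 5 ·f
pos 66 'c': at 6
pos 67 'a': at 4 ·f  emit P1@[66:67],P3@[67:67]
pos 68 'a': at 10 ·f  emit P3@[68:68]
pos 69 'b': at 5 ·f
pos 70 'a': at 10 ·f  emit P3@[70:70]

Result: [[0,3],[3,0],[8,1],[8,3],[11,0],[12,0],[13,0],[19,2],[25,2],[26,3],[28,0],[33,2],[34,3],[35,3],[37,1],[37,3],[39,0],[42,1],[42,3],[45,1],[45,3],[52,1],[52,3],[54,1],[54,3],[55,3],[58,1],[58,3],[63,2],[67,1],[67,3],[68,3],[70,3]]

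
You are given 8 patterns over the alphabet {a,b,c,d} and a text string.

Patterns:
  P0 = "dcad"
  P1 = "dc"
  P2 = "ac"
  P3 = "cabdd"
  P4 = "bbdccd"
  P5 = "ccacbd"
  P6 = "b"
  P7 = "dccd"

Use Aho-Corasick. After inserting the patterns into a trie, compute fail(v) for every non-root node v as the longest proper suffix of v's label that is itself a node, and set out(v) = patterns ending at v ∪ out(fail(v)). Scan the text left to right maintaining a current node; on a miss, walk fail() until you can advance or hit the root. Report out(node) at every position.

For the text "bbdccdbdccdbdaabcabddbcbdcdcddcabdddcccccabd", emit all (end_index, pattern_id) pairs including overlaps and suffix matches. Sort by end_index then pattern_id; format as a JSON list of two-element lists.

Build automaton:
Trie (insert patterns):
  n0 'ε': a→5 b→12 c→7 d→1
  n1 'd': c→2
  n2 'dc': a→3 c→23  ←P1
  n3 'dca': d→4
  n4 'dcad': ·  ←P0
  n5 'a': c→6
  n6 'ac': ·  ←P2
  n7 'c': a→8 c→18
  n8 'ca': b→9
  n9 'cab': d→10
  n10 'cabd': d→11
  n11 'cabdd': ·  ←P3
  n12 'b': b→13  ←P6
  n13 'bb': d→14
  n14 'bbd': c→15
  n15 'bbdc': c→16
  n16 'bbdcc': d→17
  n17 'bbdccd': ·  ←P4
  n18 'cc': a→19
  n19 'cca': c→20
  n20 'ccac': b→21
  n21 'ccacb': d→22
  n22 'ccacbd': ·  ←P5
  n23 'dcc': d→24
  n24 'dccd': ·  ←P7

BFS fail/out derivation:
  fail(1) 'd': from fail(0)=0 chase 'd': 0 ⇒ 0;  out=∅∪out(0)=∅
  fail(5) 'a': from fail(0)=0 chase 'a': 0 ⇒ 0;  out=∅∪out(0)=∅
  fail(7) 'c': from fail(0)=0 chase 'c': 0 ⇒ 0;  out=∅∪out(0)=∅
  fail(12) 'b': from fail(0)=0 chase 'b': 0 ⇒ 0;  out={6}∪out(0)={6}
  fail(2) 'dc': from fail(1)=0 chase 'c': 0 ⇒ 7;  out={1}∪out(7)={1}
  fail(6) 'ac': from fail(5)=0 chase 'c': 0 ⇒ 7;  out={2}∪out(7)={2}
  fail(8) 'ca': from fail(7)=0 chase 'a': 0 ⇒ 5;  out=∅∪out(5)=∅
  fail(13) 'bb': from fail(12)=0 chase 'b': 0 ⇒ 12;  out=∅∪out(12)={6}
  fail(18) 'cc': from fail(7)=0 chase 'c': 0 ⇒ 7;  out=∅∪out(7)=∅
  fail(3) 'dca': from fail(2)=7 chase 'a': 7 ⇒ 8;  out=∅∪out(8)=∅
  fail(9) 'cab': from fail(8)=5 chase 'b': 5→0 ⇒ 12;  out=∅∪out(12)={6}
  fail(14) 'bbd': from fail(13)=12 chase 'd': 12→0 ⇒ 1;  out=∅∪out(1)=∅
  fail(19) 'cca': from fail(18)=7 chase 'a': 7 ⇒ 8;  out=∅∪out(8)=∅
  fail(23) 'dcc': from fail(2)=7 chase 'c': 7 ⇒ 18;  out=∅∪out(18)=∅
  fail(4) 'dcad': from fail(3)=8 chase 'd': 8→5→0 ⇒ 1;  out={0}∪out(1)={0}
  fail(10) 'cabd': from fail(9)=12 chase 'd': 12→0 ⇒ 1;  out=∅∪out(1)=∅
  fail(15) 'bbdc': from fail(14)=1 chase 'c': 1 ⇒ 2;  out=∅∪out(2)={1}
  fail(20) 'ccac': from fail(19)=8 chase 'c': 8→5 ⇒ 6;  out=∅∪out(6)={2}
  fail(24) 'dccd': from fail(23)=18 chase 'd': 18→7→0 ⇒ 1;  out={7}∪out(1)={7}
  fail(11) 'cabdd': from fail(10)=1 chase 'd': 1→0 ⇒ 1;  out={3}∪out(1)={3}
  fail(16) 'bbdcc': from fail(15)=2 chase 'c': 2 ⇒ 23;  out=∅∪out(23)=∅
  fail(21) 'ccacb': from fail(20)=6 chase 'b': 6→7→0 ⇒ 12;  out=∅∪out(12)={6}
  fail(17) 'bbdccd': from fail(16)=23 chase 'd': 23 ⇒ 24;  out={4}∪out(24)={4,7}
  fail(22) 'ccacbd': from fail(21)=12 chase 'd': 12→0 ⇒ 1;  out={5}∪out(1)={5}

Text stream:
[0] read 'b'  n0⇒n12  emit P6@[0:0]
[1] read 'b'  n12⇒n13  emit P6@[1:1]
[2] read 'd'  n13⇒n14
[3] read 'c'  n14⇒n15  emit P1@[2:3]
[4] read 'c'  n15⇒n16
[5] read 'd'  n16⇒n17  emit P4@[0:5],P7@[2:5]
[6] read 'b'  n17⇒n12 ·f  emit P6@[6:6]
[7] read 'd'  n12⇒n1 ·f
[8] read 'c'  n1⇒n2  emit P1@[7:8]
[9] read 'c'  n2⇒n23
[10] read 'd'  n23⇒n24  emit P7@[7:10]
[11] read 'b'  n24⇒n12 ·f  emit P6@[11:11]
[12] read 'd'  n12⇒n1 ·f
[13] read 'a'  n1⇒n5 ·f
[14] read 'a'  n5⇒n5 ·f
[15] read 'b'  n5⇒n12 ·f  emit P6@[15:15]
[16] read 'c'  n12⇒n7 ·f
[17] read 'a'  n7⇒n8
[18] read 'b'  n8⇒n9  emit P6@[18:18]
[19] read 'd'  n9⇒n10
[20] read 'd'  n10⇒n11  emit P3@[16:20]
[21] read 'b'  n11⇒n12 ·f  emit P6@[21:21]
[22] read 'c'  n12⇒n7 ·f
[23] read 'b'  n7⇒n12 ·f  emit P6@[23:23]
[24] read 'd'  n12⇒n1 ·f
[25] read 'c'  n1⇒n2  emit P1@[24:25]
[26] read 'd'  n2⇒n1 ·f
[27] read 'c'  n1⇒n2  emit P1@[26:27]
[28] read 'd'  n2⇒n1 ·f
[29] read 'd'  n1⇒n1 ·f
[30] read 'c'  n1⇒n2  emit P1@[29:30]
[31] read 'a'  n2⇒n3
[32] read 'b'  n3⇒n9 ·f  emit P6@[32:32]
[33] read 'd'  n9⇒n10
[34] read 'd'  n10⇒n11  emit P3@[30:34]
[35] read 'd'  n11⇒n1 ·f
[36] read 'c'  n1⇒n2  emit P1@[35:36]
[37] read 'c'  n2⇒n23
[38] read 'c'  n23⇒n18 ·f
[39] read 'c'  n18⇒n18 ·f
[40] read 'c'  n18⇒n18 ·f
[41] read 'a'  n18⇒n19
[42] read 'b'  n19⇒n9 ·f  emit P6@[42:42]
[43] read 'd'  n9⇒n10

Result: [[0,6],[1,6],[3,1],[5,4],[5,7],[6,6],[8,1],[10,7],[11,6],[15,6],[18,6],[20,3],[21,6],[23,6],[25,1],[27,1],[30,1],[32,6],[34,3],[36,1],[42,6]]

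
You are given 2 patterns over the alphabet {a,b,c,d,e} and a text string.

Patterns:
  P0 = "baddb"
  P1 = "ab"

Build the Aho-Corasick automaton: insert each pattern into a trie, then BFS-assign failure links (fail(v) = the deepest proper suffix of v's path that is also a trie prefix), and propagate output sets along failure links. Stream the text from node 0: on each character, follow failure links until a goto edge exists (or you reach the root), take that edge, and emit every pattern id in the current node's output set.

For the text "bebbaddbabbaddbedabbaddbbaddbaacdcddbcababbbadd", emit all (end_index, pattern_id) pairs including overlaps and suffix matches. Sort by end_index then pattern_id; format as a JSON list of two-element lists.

Construct AC machine:
Trie nodes:
  n0 'ε': a→6 b→1
  n1 'b': a→2
  n2 'ba': d→3
  n3 'bad': d→4
  n4 'badd': b→5
  n5 'baddb': ·  [P0 ends]
  n6 'a': b→7
  n7 'ab': ·  [P1 ends]

BFS fail/out derivation:
  fail(1) 'b': from fail(0)=0 chase 'b': 0 ⇒ 0;  out=∅∪out(0)=∅
  fail(6) 'a': from fail(0)=0 chase 'a': 0 ⇒ 0;  out=∅∪out(0)=∅
  fail(2) 'ba': from fail(1)=0 chase 'a': 0 ⇒ 6;  out=∅∪out(6)=∅
  fail(7) 'ab': from fail(6)=0 chase 'b': 0 ⇒ 1;  out={1}∪out(1)={1}
  fail(3) 'bad': from fail(2)=6 chase 'd': 6→0 ⇒ 0;  out=∅∪out(0)=∅
  fail(4) 'badd': from fail(3)=0 chase 'd': 0 ⇒ 0;  out=∅∪out(0)=∅
  fail(5) 'baddb': from fail(4)=0 chase 'b': 0 ⇒ 1;  out={0}∪out(1)={0}

Text stream:
pos 0 'b': at 1
pos 1 'e': at 0 ·f
pos 2 'b': at 1
pos 3 'b': at 1 ·f
pos 4 'a': at 2
pos 5 'd': at 3
pos 6 'd': at 4
pos 7 'b': at 5  ** P0@[3:7]
pos 8 'a': at 2 ·f
pos 9 'b': at 7 ·f  ** P1@[8:9]
pos 10 'b': at 1 ·f
pos 11 'a': at 2
pos 12 'd': at 3
pos 13 'd': at 4
pos 14 'b': at 5  ** P0@[10:14]
pos 15 'e': at 0 ·f
pos 16 'd': at 0
pos 17 'a': at 6
pos 18 'b': at 7  ** P1@[17:18]
pos 19 'b': at 1 ·f
pos 20 'a': at 2
pos 21 'd': at 3
pos 22 'd': at 4
pos 23 'b': at 5  ** P0@[19:23]
pos 24 'b': at 1 ·f
pos 25 'a': at 2
pos 26 'd': at 3
pos 27 'd': at 4
pos 28 'b': at 5  ** P0@[24:28]
pos 29 'a': at 2 ·f
pos 30 'a': at 6 ·f
pos 31 'c': at 0 ·f
pos 32 'd': at 0
pos 33 'c': at 0
pos 34 'd': at 0
pos 35 'd': at 0
pos 36 'b': at 1
pos 37 'c': at 0 ·f
pos 38 'a': at 6
pos 39 'b': at 7  ** P1@[38:39]
pos 40 'a': at 2 ·f
pos 41 'b': at 7 ·f  ** P1@[40:41]
pos 42 'b': at 1 ·f
pos 43 'b': at 1 ·f
pos 44 'a': at 2
pos 45 'd': at 3
pos 46 'd': at 4

Result: [[7,0],[9,1],[14,0],[18,1],[23,0],[28,0],[39,1],[41,1]]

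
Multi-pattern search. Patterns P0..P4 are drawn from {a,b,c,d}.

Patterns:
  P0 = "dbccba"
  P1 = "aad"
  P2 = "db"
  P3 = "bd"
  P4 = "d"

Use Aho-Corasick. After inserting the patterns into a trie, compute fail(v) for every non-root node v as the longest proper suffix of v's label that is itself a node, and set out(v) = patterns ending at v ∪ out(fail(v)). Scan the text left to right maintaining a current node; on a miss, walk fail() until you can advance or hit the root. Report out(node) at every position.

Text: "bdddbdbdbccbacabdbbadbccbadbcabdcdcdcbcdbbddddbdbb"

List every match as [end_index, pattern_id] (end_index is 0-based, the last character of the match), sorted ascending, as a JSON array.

Build automaton:
Trie nodes:
  0='ε' goto a→7 b→10 d→1
  1='d' goto b→2  ←P4
  2='db' goto c→3  ←P2
  3='dbc' goto c→4
  4='dbcc' goto b→5
  5='dbccb' goto a→6
  6='dbccba' goto ·  ←P0
  7='a' goto a→8
  8='aa' goto d→9
  9='aad' goto ·  ←P1
  10='b' goto d→11
  11='bd' goto ·  ←P3

Failure links (BFS by depth):
  n1('d'): parent n0 fail=0; on 'd' 0 → fail=0;  out {4}∪∅={4}
  n7('a'): parent n0 fail=0; on 'a' 0 → fail=0;  out ∅∪∅=∅
  n10('b'): parent n0 fail=0; on 'b' 0 → fail=0;  out ∅∪∅=∅
  n2('db'): parent n1 fail=0; on 'b' 0 → fail=10;  out {2}∪∅={2}
  n8('aa'): parent n7 fail=0; on 'a' 0 → fail=7;  out ∅∪∅=∅
  n11('bd'): parent n10 fail=0; on 'd' 0 → fail=1;  out {3}∪{4}={3,4}
  n3('dbc'): parent n2 fail=10; on 'c' 10→0 → fail=0;  out ∅∪∅=∅
  n9('aad'): parent n8 fail=7; on 'd' 7→0 → fail=1;  out {1}∪{4}={1,4}
  n4('dbcc'): parent n3 fail=0; on 'c' 0 → fail=0;  out ∅∪∅=∅
  n5('dbccb'): parent n4 fail=0; on 'b' 0 → fail=10;  out ∅∪∅=∅
  n6('dbccba'): parent n5 fail=10; on 'a' 10→0 → fail=7;  out {0}∪∅={0}

Scan:
[0] read 'b'  n0⇒n10
[1] read 'd'  n10⇒n11  → match P3@[0:1],P4@[1:1]
[2] read 'd'  n11⇒n1 (fail-walked)  → match P4@[2:2]
[3] read 'd'  n1⇒n1 (fail-walked)  → match P4@[3:3]
[4] read 'b'  n1⇒n2  → match P2@[3:4]
[5] read 'd'  n2⇒n11 (fail-walked)  → match P3@[4:5],P4@[5:5]
[6] read 'b'  n11⇒n2 (fail-walked)  → match P2@[5:6]
[7] read 'd'  n2⇒n11 (fail-walked)  → match P3@[6:7],P4@[7:7]
[8] read 'b'  n11⇒n2 (fail-walked)  → match P2@[7:8]
[9] read 'c'  n2⇒n3
[10] read 'c'  n3⇒n4
[11] read 'b'  n4⇒n5
[12] read 'a'  n5⇒n6  → match P0@[7:12]
[13] read 'c'  n6⇒n0 (fail-walked)
[14] read 'a'  n0⇒n7
[15] read 'b'  n7⇒n10 (fail-walked)
[16] read 'd'  n10⇒n11  → match P3@[15:16],P4@[16:16]
[17] read 'b'  n11⇒n2 (fail-walked)  → match P2@[16:17]
[18] read 'b'  n2⇒n10 (fail-walked)
[19] read 'a'  n10⇒n7 (fail-walked)
[20] read 'd'  n7⇒n1 (fail-walked)  → match P4@[20:20]
[21] read 'b'  n1⇒n2  → match P2@[20:21]
[22] read 'c'  n2⇒n3
[23] read 'c'  n3⇒n4
[24] read 'b'  n4⇒n5
[25] read 'a'  n5⇒n6  → match P0@[20:25]
[26] read 'd'  n6⇒n1 (fail-walked)  → match P4@[26:26]
[27] read 'b'  n1⇒n2  → match P2@[26:27]
[28] read 'c'  n2⇒n3
[29] read 'a'  n3⇒n7 (fail-walked)
[30] read 'b'  n7⇒n10 (fail-walked)
[31] read 'd'  n10⇒n11  → match P3@[30:31],P4@[31:31]
[32] read 'c'  n11⇒n0 (fail-walked)
[33] read 'd'  n0⇒n1  → match P4@[33:33]
[34] read 'c'  n1⇒n0 (fail-walked)
[35] read 'd'  n0⇒n1  → match P4@[35:35]
[36] read 'c'  n1⇒n0 (fail-walked)
[37] read 'b'  n0⇒n10
[38] read 'c'  n10⇒n0 (fail-walked)
[39] read 'd'  n0⇒n1  → match P4@[39:39]
[40] read 'b'  n1⇒n2  → match P2@[39:40]
[41] read 'b'  n2⇒n10 (fail-walked)
[42] read 'd'  n10⇒n11  → match P3@[41:42],P4@[42:42]
[43] read 'd'  n11⇒n1 (fail-walked)  → match P4@[43:43]
[44] read 'd'  n1⇒n1 (fail-walked)  → match P4@[44:44]
[45] read 'd'  n1⇒n1 (fail-walked)  → match P4@[45:45]
[46] read 'b'  n1⇒n2  → match P2@[45:46]
[47] read 'd'  n2⇒n11 (fail-walked)  → match P3@[46:47],P4@[47:47]
[48] read 'b'  n11⇒n2 (fail-walked)  → match P2@[47:48]
[49] read 'b'  n2⇒n10 (fail-walked)

Result: [[1,3],[1,4],[2,4],[3,4],[4,2],[5,3],[5,4],[6,2],[7,3],[7,4],[8,2],[12,0],[16,3],[16,4],[17,2],[20,4],[21,2],[25,0],[26,4],[27,2],[31,3],[31,4],[33,4],[35,4],[39,4],[40,2],[42,3],[42,4],[43,4],[44,4],[45,4],[46,2],[47,3],[47,4],[48,2]]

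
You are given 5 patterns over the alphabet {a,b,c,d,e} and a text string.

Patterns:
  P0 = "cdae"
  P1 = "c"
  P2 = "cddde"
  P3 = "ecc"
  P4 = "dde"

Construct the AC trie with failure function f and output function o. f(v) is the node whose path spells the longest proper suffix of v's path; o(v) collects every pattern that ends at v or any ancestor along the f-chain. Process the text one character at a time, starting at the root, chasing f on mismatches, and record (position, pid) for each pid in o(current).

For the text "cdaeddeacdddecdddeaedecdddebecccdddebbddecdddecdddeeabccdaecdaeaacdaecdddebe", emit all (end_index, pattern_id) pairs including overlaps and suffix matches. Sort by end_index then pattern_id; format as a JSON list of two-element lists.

Build:
Trie nodes:
  n0 'ε': c→1 d→11 e→8
  n1 'c': d→2  [P1 ends]
  n2 'cd': a→3 d→5
  n3 'cda': e→4
  n4 'cdae': ·  [P0 ends]
  n5 'cdd': d→6
  n6 'cddd': e→7
  n7 'cddde': ·  [P2 ends]
  n8 'e': c→9
  n9 'ec': c→10
  n10 'ecc': ·  [P3 ends]
  n11 'd': d→12
  n12 'dd': e→13
  n13 'dde': ·  [P4 ends]

BFS fail/out derivation:
  fail(1) 'c': from fail(0)=0 chase 'c': 0 ⇒ 0;  out={1}∪out(0)={1}
  fail(8) 'e': from fail(0)=0 chase 'e': 0 ⇒ 0;  out=∅∪out(0)=∅
  fail(11) 'd': from fail(0)=0 chase 'd': 0 ⇒ 0;  out=∅∪out(0)=∅
  fail(2) 'cd': from fail(1)=0 chase 'd': 0 ⇒ 11;  out=∅∪out(11)=∅
  fail(9) 'ec': from fail(8)=0 chase 'c': 0 ⇒ 1;  out=∅∪out(1)={1}
  fail(12) 'dd': from fail(11)=0 chase 'd': 0 ⇒ 11;  out=∅∪out(11)=∅
  fail(3) 'cda': from fail(2)=11 chase 'a': 11→0 ⇒ 0;  out=∅∪out(0)=∅
  fail(5) 'cdd': from fail(2)=11 chase 'd': 11 ⇒ 12;  out=∅∪out(12)=∅
  fail(10) 'ecc': from fail(9)=1 chase 'c': 1→0 ⇒ 1;  out={3}∪out(1)={1,3}
  fail(13) 'dde': from fail(12)=11 chase 'e': 11→0 ⇒ 8;  out={4}∪out(8)={4}
  fail(4) 'cdae': from fail(3)=0 chase 'e': 0 ⇒ 8;  out={0}∪out(8)={0}
  fail(6) 'cddd': from fail(5)=12 chase 'd': 12→11 ⇒ 12;  out=∅∪out(12)=∅
  fail(7) 'cddde': from fail(6)=12 chase 'e': 12 ⇒ 13;  out={2}∪out(13)={2,4}

Scan:
[0] read 'c'  n0⇒n1  emit P1@[0:0]
[1] read 'd'  n1⇒n2
[2] read 'a'  n2⇒n3
[3] read 'e'  n3⇒n4  emit P0@[0:3]
[4] read 'd'  n4⇒n11 (fail-walked)
[5] read 'd'  n11⇒n12
[6] read 'e'  n12⇒n13  emit P4@[4:6]
[7] read 'a'  n13⇒n0 (fail-walked)
[8] read 'c'  n0⇒n1  emit P1@[8:8]
[9] read 'd'  n1⇒n2
[10] read 'd'  n2⇒n5
[11] read 'd'  n5⇒n6
[12] read 'e'  n6⇒n7  emit P2@[8:12],P4@[10:12]
[13] read 'c'  n7⇒n9 (fail-walked)  emit P1@[13:13]
[14] read 'd'  n9⇒n2 (fail-walked)
[15] read 'd'  n2⇒n5
[16] read 'd'  n5⇒n6
[17] read 'e'  n6⇒n7  emit P2@[13:17],P4@[15:17]
[18] read 'a'  n7⇒n0 (fail-walked)
[19] read 'e'  n0⇒n8
[20] read 'd'  n8⇒n11 (fail-walked)
[21] read 'e'  n11⇒n8 (fail-walked)
[22] read 'c'  n8⇒n9  emit P1@[22:22]
[23] read 'd'  n9⇒n2 (fail-walked)
[24] read 'd'  n2⇒n5
[25] read 'd'  n5⇒n6
[26] read 'e'  n6⇒n7  emit P2@[22:26],P4@[24:26]
[27] read 'b'  n7⇒n0 (fail-walked)
[28] read 'e'  n0⇒n8
[29] read 'c'  n8⇒n9  emit P1@[29:29]
[30] read 'c'  n9⇒n10  emit P1@[30:30],P3@[28:30]
[31] read 'c'  n10⇒n1 (fail-walked)  emit P1@[31:31]
[32] read 'd'  n1⇒n2
[33] read 'd'  n2⇒n5
[34] read 'd'  n5⇒n6
[35] read 'e'  n6⇒n7  emit P2@[31:35],P4@[33:35]
[36] read 'b'  n7⇒n0 (fail-walked)
[37] read 'b'  n0⇒n0
[38] read 'd'  n0⇒n11
[39] read 'd'  n11⇒n12
[40] read 'e'  n12⇒n13  emit P4@[38:40]
[41] read 'c'  n13⇒n9 (fail-walked)  emit P1@[41:41]
[42] read 'd'  n9⇒n2 (fail-walked)
[43] read 'd'  n2⇒n5
[44] read 'd'  n5⇒n6
[45] read 'e'  n6⇒n7  emit P2@[41:45],P4@[43:45]
[46] read 'c'  n7⇒n9 (fail-walked)  emit P1@[46:46]
[47] read 'd'  n9⇒n2 (fail-walked)
[48] read 'd'  n2⇒n5
[49] read 'd'  n5⇒n6
[50] read 'e'  n6⇒n7  emit P2@[46:50],P4@[48:50]
[51] read 'e'  n7⇒n8 (fail-walked)
[52] read 'a'  n8⇒n0 (fail-walked)
[53] read 'b'  n0⇒n0
[54] read 'c'  n0⇒n1  emit P1@[54:54]
[55] read 'c'  n1⇒n1 (fail-walked)  emit P1@[55:55]
[56] read 'd'  n1⇒n2
[57] read 'a'  n2⇒n3
[58] read 'e'  n3⇒n4  emit P0@[55:58]
[59] read 'c'  n4⇒n9 (fail-walked)  emit P1@[59:59]
[60] read 'd'  n9⇒n2 (fail-walked)
[61] read 'a'  n2⇒n3
[62] read 'e'  n3⇒n4  emit P0@[59:62]
[63] read 'a'  n4⇒n0 (fail-walked)
[64] read 'a'  n0⇒n0
[65] read 'c'  n0⇒n1  emit P1@[65:65]
[66] read 'd'  n1⇒n2
[67] read 'a'  n2⇒n3
[68] read 'e'  n3⇒n4  emit P0@[65:68]
[69] read 'c'  n4⇒n9 (fail-walked)  emit P1@[69:69]
[70] read 'd'  n9⇒n2 (fail-walked)
[71] read 'd'  n2⇒n5
[72] read 'd'  n5⇒n6
[73] read 'e'  n6⇒n7  emit P2@[69:73],P4@[71:73]
[74] read 'b'  n7⇒n0 (fail-walked)
[75] read 'e'  n0⇒n8

Matches: [[0,1],[3,0],[6,4],[8,1],[12,2],[12,4],[13,1],[17,2],[17,4],[22,1],[26,2],[26,4],[29,1],[30,1],[30,3],[31,1],[35,2],[35,4],[40,4],[41,1],[45,2],[45,4],[46,1],[50,2],[50,4],[54,1],[55,1],[58,0],[59,1],[62,0],[65,1],[68,0],[69,1],[73,2],[73,4]]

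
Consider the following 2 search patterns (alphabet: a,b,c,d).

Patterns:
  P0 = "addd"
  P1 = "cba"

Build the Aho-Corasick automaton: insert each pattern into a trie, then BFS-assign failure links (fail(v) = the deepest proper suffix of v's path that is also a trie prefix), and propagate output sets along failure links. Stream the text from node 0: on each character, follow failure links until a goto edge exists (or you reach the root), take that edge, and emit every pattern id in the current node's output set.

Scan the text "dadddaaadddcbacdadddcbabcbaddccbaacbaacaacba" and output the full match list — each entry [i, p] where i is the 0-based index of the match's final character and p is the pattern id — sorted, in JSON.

Build:
Trie (insert patterns):
  0='ε' goto a→1 c→5
  1='a' goto d→2
  2='ad' goto d→3
  3='add' goto d→4
  4='addd' goto ·  [P0 ends]
  5='c' goto b→6
  6='cb' goto a→7
  7='cba' goto ·  [P1 ends]

BFS fail/out derivation:
  fail(1) 'a': from fail(0)=0 chase 'a': 0 ⇒ 0;  out=∅∪out(0)=∅
  fail(5) 'c': from fail(0)=0 chase 'c': 0 ⇒ 0;  out=∅∪out(0)=∅
  fail(2) 'ad': from fail(1)=0 chase 'd': 0 ⇒ 0;  out=∅∪out(0)=∅
  fail(6) 'cb': from fail(5)=0 chase 'b': 0 ⇒ 0;  out=∅∪out(0)=∅
  fail(3) 'add': from fail(2)=0 chase 'd': 0 ⇒ 0;  out=∅∪out(0)=∅
  fail(7) 'cba': from fail(6)=0 chase 'a': 0 ⇒ 1;  out={1}∪out(1)={1}
  fail(4) 'addd': from fail(3)=0 chase 'd': 0 ⇒ 0;  out={0}∪out(0)={0}

Scan:
i=0 'd': node 0→0
i=1 'a': node 0→1
i=2 'd': node 1→2
i=3 'd': node 2→3
i=4 'd': node 3→4  ** P0@[1:4]
i=5 'a': node 4→1 ·f
i=6 'a': node 1→1 ·f
i=7 'a': node 1→1 ·f
i=8 'd': node 1→2
i=9 'd': node 2→3
i=10 'd': node 3→4  ** P0@[7:10]
i=11 'c': node 4→5 ·f
i=12 'b': node 5→6
i=13 'a': node 6→7  ** P1@[11:13]
i=14 'c': node 7→5 ·f
i=15 'd': node 5→0 ·f
i=16 'a': node 0→1
i=17 'd': node 1→2
i=18 'd': node 2→3
i=19 'd': node 3→4  ** P0@[16:19]
i=20 'c': node 4→5 ·f
i=21 'b': node 5→6
i=22 'a': node 6→7  ** P1@[20:22]
i=23 'b': node 7→0 ·f
i=24 'c': node 0→5
i=25 'b': node 5→6
i=26 'a': node 6→7  ** P1@[24:26]
i=27 'd': node 7→2 ·f
i=28 'd': node 2→3
i=29 'c': node 3→5 ·f
i=30 'c': node 5→5 ·f
i=31 'b': node 5→6
i=32 'a': node 6→7  ** P1@[30:32]
i=33 'a': node 7→1 ·f
i=34 'c': node 1→5 ·f
i=35 'b': node 5→6
i=36 'a': node 6→7  ** P1@[34:36]
i=37 'a': node 7→1 ·f
i=38 'c': node 1→5 ·f
i=39 'a': node 5→1 ·f
i=40 'a': node 1→1 ·f
i=41 'c': node 1→5 ·f
i=42 'b': node 5→6
i=43 'a': node 6→7  ** P1@[41:43]

Result: [[4,0],[10,0],[13,1],[19,0],[22,1],[26,1],[32,1],[36,1],[43,1]]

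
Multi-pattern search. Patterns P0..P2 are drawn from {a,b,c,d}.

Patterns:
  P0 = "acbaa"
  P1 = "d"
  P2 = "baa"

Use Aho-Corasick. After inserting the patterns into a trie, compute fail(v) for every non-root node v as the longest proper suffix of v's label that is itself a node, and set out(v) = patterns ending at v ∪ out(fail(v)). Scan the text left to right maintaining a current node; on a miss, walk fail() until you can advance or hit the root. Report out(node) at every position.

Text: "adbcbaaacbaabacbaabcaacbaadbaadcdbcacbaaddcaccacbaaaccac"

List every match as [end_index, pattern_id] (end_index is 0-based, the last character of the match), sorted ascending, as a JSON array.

Build:
Trie nodes:
  0='ε' goto a→1 b→7 d→6
  1='a' goto c→2
  2='ac' goto b→3
  3='acb' goto a→4
  4='acba' goto a→5
  5='acbaa' goto ·  ←P0
  6='d' goto ·  ←P1
  7='b' goto a→8
  8='ba' goto a→9
  9='baa' goto ·  ←P2

Failure links (BFS by depth):
  n1('a'): parent n0 fail=0; on 'a' 0 → fail=0;  out ∅∪∅=∅
  n6('d'): parent n0 fail=0; on 'd' 0 → fail=0;  out {1}∪∅={1}
  n7('b'): parent n0 fail=0; on 'b' 0 → fail=0;  out ∅∪∅=∅
  n2('ac'): parent n1 fail=0; on 'c' 0 → fail=0;  out ∅∪∅=∅
  n8('ba'): parent n7 fail=0; on 'a' 0 → fail=1;  out ∅∪∅=∅
  n3('acb'): parent n2 fail=0; on 'b' 0 → fail=7;  out ∅∪∅=∅
  n9('baa'): parent n8 fail=1; on 'a' 1→0 → fail=1;  out {2}∪∅={2}
  n4('acba'): parent n3 fail=7; on 'a' 7 → fail=8;  out ∅∪∅=∅
  n5('acbaa'): parent n4 fail=8; on 'a' 8 → fail=9;  out {0}∪{2}={0,2}

Scan:
[0] read 'a'  n0⇒n1
[1] read 'd'  n1⇒n6 (fail-walked)  emit P1@[1:1]
[2] read 'b'  n6⇒n7 (fail-walked)
[3] read 'c'  n7⇒n0 (fail-walked)
[4] read 'b'  n0⇒n7
[5] read 'a'  n7⇒n8
[6] read 'a'  n8⇒n9  emit P2@[4:6]
[7] read 'a'  n9⇒n1 (fail-walked)
[8] read 'c'  n1⇒n2
[9] read 'b'  n2⇒n3
[10] read 'a'  n3⇒n4
[11] read 'a'  n4⇒n5  emit P0@[7:11],P2@[9:11]
[12] read 'b'  n5⇒n7 (fail-walked)
[13] read 'a'  n7⇒n8
[14] read 'c'  n8⇒n2 (fail-walked)
[15] read 'b'  n2⇒n3
[16] read 'a'  n3⇒n4
[17] read 'a'  n4⇒n5  emit P0@[13:17],P2@[15:17]
[18] read 'b'  n5⇒n7 (fail-walked)
[19] read 'c'  n7⇒n0 (fail-walked)
[20] read 'a'  n0⇒n1
[21] read 'a'  n1⇒n1 (fail-walked)
[22] read 'c'  n1⇒n2
[23] read 'b'  n2⇒n3
[24] read 'a'  n3⇒n4
[25] read 'a'  n4⇒n5  emit P0@[21:25],P2@[23:25]
[26] read 'd'  n5⇒n6 (fail-walked)  emit P1@[26:26]
[27] read 'b'  n6⇒n7 (fail-walked)
[28] read 'a'  n7⇒n8
[29] read 'a'  n8⇒n9  emit P2@[27:29]
[30] read 'd'  n9⇒n6 (fail-walked)  emit P1@[30:30]
[31] read 'c'  n6⇒n0 (fail-walked)
[32] read 'd'  n0⇒n6  emit P1@[32:32]
[33] read 'b'  n6⇒n7 (fail-walked)
[34] read 'c'  n7⇒n0 (fail-walked)
[35] read 'a'  n0⇒n1
[36] read 'c'  n1⇒n2
[37] read 'b'  n2⇒n3
[38] read 'a'  n3⇒n4
[39] read 'a'  n4⇒n5  emit P0@[35:39],P2@[37:39]
[40] read 'd'  n5⇒n6 (fail-walked)  emit P1@[40:40]
[41] read 'd'  n6⇒n6 (fail-walked)  emit P1@[41:41]
[42] read 'c'  n6⇒n0 (fail-walked)
[43] read 'a'  n0⇒n1
[44] read 'c'  n1⇒n2
[45] read 'c'  n2⇒n0 (fail-walked)
[46] read 'a'  n0⇒n1
[47] read 'c'  n1⇒n2
[48] read 'b'  n2⇒n3
[49] read 'a'  n3⇒n4
[50] read 'a'  n4⇒n5  emit P0@[46:50],P2@[48:50]
[51] read 'a'  n5⇒n1 (fail-walked)
[52] read 'c'  n1⇒n2
[53] read 'c'  n2⇒n0 (fail-walked)
[54] read 'a'  n0⇒n1
[55] read 'c'  n1⇒n2

All matches (sorted): [[1,1],[6,2],[11,0],[11,2],[17,0],[17,2],[25,0],[25,2],[26,1],[29,2],[30,1],[32,1],[39,0],[39,2],[40,1],[41,1],[50,0],[50,2]]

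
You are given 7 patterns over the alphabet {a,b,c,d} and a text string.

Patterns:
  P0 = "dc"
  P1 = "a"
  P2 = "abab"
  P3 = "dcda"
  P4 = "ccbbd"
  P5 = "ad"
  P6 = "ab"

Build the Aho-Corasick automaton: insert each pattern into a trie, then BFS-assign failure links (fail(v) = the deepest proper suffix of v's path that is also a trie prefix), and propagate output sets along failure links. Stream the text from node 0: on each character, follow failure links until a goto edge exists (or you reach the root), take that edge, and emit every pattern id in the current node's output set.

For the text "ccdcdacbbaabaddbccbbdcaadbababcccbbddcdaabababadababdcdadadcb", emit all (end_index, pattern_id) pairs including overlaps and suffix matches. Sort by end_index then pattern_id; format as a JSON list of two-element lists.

Build automaton:
Trie nodes:
  0='ε' goto a→3 c→9 d→1
  1='d' goto c→2
  2='dc' goto d→7  ←P0
  3='a' goto b→4 d→14  ←P1
  4='ab' goto a→5  ←P6
  5='aba' goto b→6
  6='abab' goto ·  ←P2
  7='dcd' goto a→8
  8='dcda' goto ·  ←P3
  9='c' goto c→10
  10='cc' goto b→11
  11='ccb' goto b→12
  12='ccbb' goto d→13
  13='ccbbd' goto ·  ←P4
  14='ad' goto ·  ←P5

Failure links (BFS by depth):
  n1('d'): parent n0 fail=0; on 'd' 0 → fail=0;  out ∅∪∅=∅
  n3('a'): parent n0 fail=0; on 'a' 0 → fail=0;  out {1}∪∅={1}
  n9('c'): parent n0 fail=0; on 'c' 0 → fail=0;  out ∅∪∅=∅
  n2('dc'): parent n1 fail=0; on 'c' 0 → fail=9;  out {0}∪∅={0}
  n4('ab'): parent n3 fail=0; on 'b' 0 → fail=0;  out {6}∪∅={6}
  n10('cc'): parent n9 fail=0; on 'c' 0 → fail=9;  out ∅∪∅=∅
  n14('ad'): parent n3 fail=0; on 'd' 0 → fail=1;  out {5}∪∅={5}
  n5('aba'): parent n4 fail=0; on 'a' 0 → fail=3;  out ∅∪{1}={1}
  n7('dcd'): parent n2 fail=9; on 'd' 9→0 → fail=1;  out ∅∪∅=∅
  n11('ccb'): parent n10 fail=9; on 'b' 9→0 → fail=0;  out ∅∪∅=∅
  n6('abab'): parent n5 fail=3; on 'b' 3 → fail=4;  out {2}∪{6}={2,6}
  n8('dcda'): parent n7 fail=1; on 'a' 1→0 → fail=3;  out {3}∪{1}={1,3}
  n12('ccbb'): parent n11 fail=0; on 'b' 0 → fail=0;  out ∅∪∅=∅
  n13('ccbbd'): parent n12 fail=0; on 'd' 0 → fail=1;  out {4}∪∅={4}

Scan:
pos 0 'c': at 9
pos 1 'c': at 10
pos 2 'd': at 1 ·f
pos 3 'c': at 2  → match P0@[2:3]
pos 4 'd': at 7
pos 5 'a': at 8  → match P1@[5:5],P3@[2:5]
pos 6 'c': at 9 ·f
pos 7 'b': at 0 ·f
pos 8 'b': at 0
pos 9 'a': at 3  → match P1@[9:9]
pos 10 'a': at 3 ·f  → match P1@[10:10]
pos 11 'b': at 4  → match P6@[10:11]
pos 12 'a': at 5  → match P1@[12:12]
pos 13 'd': at 14 ·f  → match P5@[12:13]
pos 14 'd': at 1 ·f
pos 15 'b': at 0 ·f
pos 16 'c': at 9
pos 17 'c': at 10
pos 18 'b': at 11
pos 19 'b': at 12
pos 20 'd': at 13  → match P4@[16:20]
pos 21 'c': at 2 ·f  → match P0@[20:21]
pos 22 'a': at 3 ·f  → match P1@[22:22]
pos 23 'a': at 3 ·f  → match P1@[23:23]
pos 24 'd': at 14  → match P5@[23:24]
pos 25 'b': at 0 ·f
pos 26 'a': at 3  → match P1@[26:26]
pos 27 'b': at 4  → match P6@[26:27]
pos 28 'a': at 5  → match P1@[28:28]
pos 29 'b': at 6  → match P2@[26:29],P6@[28:29]
pos 30 'c': at 9 ·f
pos 31 'c': at 10
pos 32 'c': at 10 ·f
pos 33 'b': at 11
pos 34 'b': at 12
pos 35 'd': at 13  → match P4@[31:35]
pos 36 'd': at 1 ·f
pos 37 'c': at 2  → match P0@[36:37]
pos 38 'd': at 7
pos 39 'a': at 8  → match P1@[39:39],P3@[36:39]
pos 40 'a': at 3 ·f  → match P1@[40:40]
pos 41 'b': at 4  → match P6@[40:41]
pos 42 'a': at 5  → match P1@[42:42]
pos 43 'b': at 6  → match P2@[40:43],P6@[42:43]
pos 44 'a': at 5 ·f  → match P1@[44:44]
pos 45 'b': at 6  → match P2@[42:45],P6@[44:45]
pos 46 'a': at 5 ·f  → match P1@[46:46]
pos 47 'd': at 14 ·f  → match P5@[46:47]
pos 48 'a': at 3 ·f  → match P1@[48:48]
pos 49 'b': at 4  → match P6@[48:49]
pos 50 'a': at 5  → match P1@[50:50]
pos 51 'b': at 6  → match P2@[48:51],P6@[50:51]
pos 52 'd': at 1 ·f
pos 53 'c': at 2  → match P0@[52:53]
pos 54 'd': at 7
pos 55 'a': at 8  → match P1@[55:55],P3@[52:55]
pos 56 'd': at 14 ·f  → match P5@[55:56]
pos 57 'a': at 3 ·f  → match P1@[57:57]
pos 58 'd': at 14  → match P5@[57:58]
pos 59 'c': at 2 ·f  → match P0@[58:59]
pos 60 'b': at 0 ·f

Matches: [[3,0],[5,1],[5,3],[9,1],[10,1],[11,6],[12,1],[13,5],[20,4],[21,0],[22,1],[23,1],[24,5],[26,1],[27,6],[28,1],[29,2],[29,6],[35,4],[37,0],[39,1],[39,3],[40,1],[41,6],[42,1],[43,2],[43,6],[44,1],[45,2],[45,6],[46,1],[47,5],[48,1],[49,6],[50,1],[51,2],[51,6],[53,0],[55,1],[55,3],[56,5],[57,1],[58,5],[59,0]]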